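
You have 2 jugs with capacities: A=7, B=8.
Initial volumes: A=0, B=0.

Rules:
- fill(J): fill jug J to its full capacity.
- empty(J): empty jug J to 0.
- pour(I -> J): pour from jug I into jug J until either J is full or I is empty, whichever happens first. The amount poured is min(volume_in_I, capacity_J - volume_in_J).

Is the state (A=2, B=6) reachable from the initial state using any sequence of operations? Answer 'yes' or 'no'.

BFS explored all 30 reachable states.
Reachable set includes: (0,0), (0,1), (0,2), (0,3), (0,4), (0,5), (0,6), (0,7), (0,8), (1,0), (1,8), (2,0) ...
Target (A=2, B=6) not in reachable set → no.

Answer: no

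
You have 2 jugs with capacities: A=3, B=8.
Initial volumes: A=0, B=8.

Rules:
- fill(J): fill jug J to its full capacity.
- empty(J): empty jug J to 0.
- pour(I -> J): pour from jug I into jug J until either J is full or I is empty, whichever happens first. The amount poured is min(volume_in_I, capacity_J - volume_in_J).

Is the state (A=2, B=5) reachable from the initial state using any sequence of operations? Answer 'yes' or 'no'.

BFS explored all 22 reachable states.
Reachable set includes: (0,0), (0,1), (0,2), (0,3), (0,4), (0,5), (0,6), (0,7), (0,8), (1,0), (1,8), (2,0) ...
Target (A=2, B=5) not in reachable set → no.

Answer: no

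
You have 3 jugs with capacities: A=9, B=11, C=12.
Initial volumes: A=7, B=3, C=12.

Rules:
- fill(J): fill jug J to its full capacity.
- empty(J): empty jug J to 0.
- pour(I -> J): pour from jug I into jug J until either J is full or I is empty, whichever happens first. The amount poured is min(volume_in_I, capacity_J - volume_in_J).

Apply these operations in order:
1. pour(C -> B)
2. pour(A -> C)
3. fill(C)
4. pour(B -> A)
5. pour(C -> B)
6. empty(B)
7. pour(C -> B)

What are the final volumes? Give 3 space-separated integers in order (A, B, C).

Answer: 9 3 0

Derivation:
Step 1: pour(C -> B) -> (A=7 B=11 C=4)
Step 2: pour(A -> C) -> (A=0 B=11 C=11)
Step 3: fill(C) -> (A=0 B=11 C=12)
Step 4: pour(B -> A) -> (A=9 B=2 C=12)
Step 5: pour(C -> B) -> (A=9 B=11 C=3)
Step 6: empty(B) -> (A=9 B=0 C=3)
Step 7: pour(C -> B) -> (A=9 B=3 C=0)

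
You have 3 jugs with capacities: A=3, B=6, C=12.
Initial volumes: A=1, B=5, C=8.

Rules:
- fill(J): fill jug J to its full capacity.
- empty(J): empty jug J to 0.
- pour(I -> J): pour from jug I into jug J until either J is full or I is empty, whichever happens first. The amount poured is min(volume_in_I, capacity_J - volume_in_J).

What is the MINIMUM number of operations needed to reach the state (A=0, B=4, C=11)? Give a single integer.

Answer: 3

Derivation:
BFS from (A=1, B=5, C=8). One shortest path:
  1. fill(B) -> (A=1 B=6 C=8)
  2. pour(B -> A) -> (A=3 B=4 C=8)
  3. pour(A -> C) -> (A=0 B=4 C=11)
Reached target in 3 moves.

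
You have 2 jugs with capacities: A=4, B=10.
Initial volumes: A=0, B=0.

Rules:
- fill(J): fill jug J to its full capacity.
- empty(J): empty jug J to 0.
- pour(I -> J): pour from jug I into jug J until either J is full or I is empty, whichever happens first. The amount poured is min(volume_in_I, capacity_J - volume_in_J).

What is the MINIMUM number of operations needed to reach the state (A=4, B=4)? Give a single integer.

Answer: 3

Derivation:
BFS from (A=0, B=0). One shortest path:
  1. fill(A) -> (A=4 B=0)
  2. pour(A -> B) -> (A=0 B=4)
  3. fill(A) -> (A=4 B=4)
Reached target in 3 moves.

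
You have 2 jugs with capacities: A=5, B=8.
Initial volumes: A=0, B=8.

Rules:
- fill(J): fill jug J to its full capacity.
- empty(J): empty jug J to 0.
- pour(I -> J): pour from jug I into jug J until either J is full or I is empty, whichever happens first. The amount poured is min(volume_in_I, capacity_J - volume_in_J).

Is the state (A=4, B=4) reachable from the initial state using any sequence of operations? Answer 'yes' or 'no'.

BFS explored all 26 reachable states.
Reachable set includes: (0,0), (0,1), (0,2), (0,3), (0,4), (0,5), (0,6), (0,7), (0,8), (1,0), (1,8), (2,0) ...
Target (A=4, B=4) not in reachable set → no.

Answer: no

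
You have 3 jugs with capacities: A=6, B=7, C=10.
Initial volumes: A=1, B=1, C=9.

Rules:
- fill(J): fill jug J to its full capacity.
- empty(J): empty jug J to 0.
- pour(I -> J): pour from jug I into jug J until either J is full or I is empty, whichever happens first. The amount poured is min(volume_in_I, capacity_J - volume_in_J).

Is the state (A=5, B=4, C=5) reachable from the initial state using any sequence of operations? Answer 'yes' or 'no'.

BFS explored all 347 reachable states.
Reachable set includes: (0,0,0), (0,0,1), (0,0,2), (0,0,3), (0,0,4), (0,0,5), (0,0,6), (0,0,7), (0,0,8), (0,0,9), (0,0,10), (0,1,0) ...
Target (A=5, B=4, C=5) not in reachable set → no.

Answer: no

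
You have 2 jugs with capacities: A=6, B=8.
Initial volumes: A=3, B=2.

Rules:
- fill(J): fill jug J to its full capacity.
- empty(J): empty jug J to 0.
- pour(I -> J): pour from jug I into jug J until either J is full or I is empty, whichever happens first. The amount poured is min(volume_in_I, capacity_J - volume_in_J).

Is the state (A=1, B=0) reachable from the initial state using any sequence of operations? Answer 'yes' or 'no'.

BFS from (A=3, B=2):
  1. empty(B) -> (A=3 B=0)
  2. pour(A -> B) -> (A=0 B=3)
  3. fill(A) -> (A=6 B=3)
  4. pour(A -> B) -> (A=1 B=8)
  5. empty(B) -> (A=1 B=0)
Target reached → yes.

Answer: yes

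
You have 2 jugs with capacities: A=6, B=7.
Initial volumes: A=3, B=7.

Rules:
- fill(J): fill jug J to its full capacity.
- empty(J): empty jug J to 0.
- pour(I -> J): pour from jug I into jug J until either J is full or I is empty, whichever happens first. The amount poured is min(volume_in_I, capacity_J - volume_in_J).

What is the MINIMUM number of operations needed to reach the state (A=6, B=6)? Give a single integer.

Answer: 4

Derivation:
BFS from (A=3, B=7). One shortest path:
  1. fill(A) -> (A=6 B=7)
  2. empty(B) -> (A=6 B=0)
  3. pour(A -> B) -> (A=0 B=6)
  4. fill(A) -> (A=6 B=6)
Reached target in 4 moves.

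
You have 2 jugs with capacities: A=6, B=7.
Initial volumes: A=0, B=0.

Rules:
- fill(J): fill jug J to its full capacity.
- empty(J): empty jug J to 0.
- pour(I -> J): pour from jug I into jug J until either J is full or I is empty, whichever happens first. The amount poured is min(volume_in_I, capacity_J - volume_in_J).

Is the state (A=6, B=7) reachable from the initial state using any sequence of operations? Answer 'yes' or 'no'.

Answer: yes

Derivation:
BFS from (A=0, B=0):
  1. fill(A) -> (A=6 B=0)
  2. fill(B) -> (A=6 B=7)
Target reached → yes.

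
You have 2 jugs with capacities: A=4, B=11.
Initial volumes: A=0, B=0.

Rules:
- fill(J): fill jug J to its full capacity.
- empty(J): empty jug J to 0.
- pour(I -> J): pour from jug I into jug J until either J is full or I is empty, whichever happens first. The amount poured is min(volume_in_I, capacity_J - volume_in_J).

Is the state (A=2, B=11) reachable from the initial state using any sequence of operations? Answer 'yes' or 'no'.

Answer: yes

Derivation:
BFS from (A=0, B=0):
  1. fill(A) -> (A=4 B=0)
  2. pour(A -> B) -> (A=0 B=4)
  3. fill(A) -> (A=4 B=4)
  4. pour(A -> B) -> (A=0 B=8)
  5. fill(A) -> (A=4 B=8)
  6. pour(A -> B) -> (A=1 B=11)
  7. empty(B) -> (A=1 B=0)
  8. pour(A -> B) -> (A=0 B=1)
  9. fill(A) -> (A=4 B=1)
  10. pour(A -> B) -> (A=0 B=5)
  11. fill(A) -> (A=4 B=5)
  12. pour(A -> B) -> (A=0 B=9)
  13. fill(A) -> (A=4 B=9)
  14. pour(A -> B) -> (A=2 B=11)
Target reached → yes.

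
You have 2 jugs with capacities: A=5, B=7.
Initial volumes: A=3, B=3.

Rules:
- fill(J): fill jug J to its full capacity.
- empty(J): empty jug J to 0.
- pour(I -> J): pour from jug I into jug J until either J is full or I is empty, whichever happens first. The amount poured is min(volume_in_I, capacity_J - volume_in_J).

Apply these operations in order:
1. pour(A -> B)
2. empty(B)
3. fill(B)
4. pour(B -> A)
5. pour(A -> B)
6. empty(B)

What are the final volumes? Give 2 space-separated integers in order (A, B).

Answer: 0 0

Derivation:
Step 1: pour(A -> B) -> (A=0 B=6)
Step 2: empty(B) -> (A=0 B=0)
Step 3: fill(B) -> (A=0 B=7)
Step 4: pour(B -> A) -> (A=5 B=2)
Step 5: pour(A -> B) -> (A=0 B=7)
Step 6: empty(B) -> (A=0 B=0)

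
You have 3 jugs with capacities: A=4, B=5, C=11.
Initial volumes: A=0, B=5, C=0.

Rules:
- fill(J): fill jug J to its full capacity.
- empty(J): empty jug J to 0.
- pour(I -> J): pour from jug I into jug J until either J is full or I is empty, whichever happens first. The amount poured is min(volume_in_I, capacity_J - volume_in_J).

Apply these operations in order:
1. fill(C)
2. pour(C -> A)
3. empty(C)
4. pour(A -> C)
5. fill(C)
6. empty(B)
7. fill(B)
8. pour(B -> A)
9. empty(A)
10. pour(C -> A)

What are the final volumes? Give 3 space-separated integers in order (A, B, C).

Answer: 4 1 7

Derivation:
Step 1: fill(C) -> (A=0 B=5 C=11)
Step 2: pour(C -> A) -> (A=4 B=5 C=7)
Step 3: empty(C) -> (A=4 B=5 C=0)
Step 4: pour(A -> C) -> (A=0 B=5 C=4)
Step 5: fill(C) -> (A=0 B=5 C=11)
Step 6: empty(B) -> (A=0 B=0 C=11)
Step 7: fill(B) -> (A=0 B=5 C=11)
Step 8: pour(B -> A) -> (A=4 B=1 C=11)
Step 9: empty(A) -> (A=0 B=1 C=11)
Step 10: pour(C -> A) -> (A=4 B=1 C=7)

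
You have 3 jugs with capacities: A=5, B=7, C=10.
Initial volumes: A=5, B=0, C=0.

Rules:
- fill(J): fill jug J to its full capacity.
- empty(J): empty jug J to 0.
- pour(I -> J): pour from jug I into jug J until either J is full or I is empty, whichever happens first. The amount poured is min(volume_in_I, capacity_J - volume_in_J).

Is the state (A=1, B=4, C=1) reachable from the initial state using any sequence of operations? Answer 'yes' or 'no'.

Answer: no

Derivation:
BFS explored all 312 reachable states.
Reachable set includes: (0,0,0), (0,0,1), (0,0,2), (0,0,3), (0,0,4), (0,0,5), (0,0,6), (0,0,7), (0,0,8), (0,0,9), (0,0,10), (0,1,0) ...
Target (A=1, B=4, C=1) not in reachable set → no.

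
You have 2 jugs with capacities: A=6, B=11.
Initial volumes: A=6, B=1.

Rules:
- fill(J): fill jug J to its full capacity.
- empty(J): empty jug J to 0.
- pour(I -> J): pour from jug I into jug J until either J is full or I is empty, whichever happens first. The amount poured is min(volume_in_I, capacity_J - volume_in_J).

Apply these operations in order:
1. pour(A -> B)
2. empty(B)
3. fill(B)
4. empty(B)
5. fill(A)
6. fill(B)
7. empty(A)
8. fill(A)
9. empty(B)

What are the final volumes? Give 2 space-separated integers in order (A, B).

Step 1: pour(A -> B) -> (A=0 B=7)
Step 2: empty(B) -> (A=0 B=0)
Step 3: fill(B) -> (A=0 B=11)
Step 4: empty(B) -> (A=0 B=0)
Step 5: fill(A) -> (A=6 B=0)
Step 6: fill(B) -> (A=6 B=11)
Step 7: empty(A) -> (A=0 B=11)
Step 8: fill(A) -> (A=6 B=11)
Step 9: empty(B) -> (A=6 B=0)

Answer: 6 0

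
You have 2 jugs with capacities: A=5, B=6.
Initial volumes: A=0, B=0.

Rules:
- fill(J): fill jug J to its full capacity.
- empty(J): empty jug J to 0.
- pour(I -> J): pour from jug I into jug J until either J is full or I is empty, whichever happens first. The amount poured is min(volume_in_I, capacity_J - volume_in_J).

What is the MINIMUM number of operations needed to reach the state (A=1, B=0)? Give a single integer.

Answer: 4

Derivation:
BFS from (A=0, B=0). One shortest path:
  1. fill(B) -> (A=0 B=6)
  2. pour(B -> A) -> (A=5 B=1)
  3. empty(A) -> (A=0 B=1)
  4. pour(B -> A) -> (A=1 B=0)
Reached target in 4 moves.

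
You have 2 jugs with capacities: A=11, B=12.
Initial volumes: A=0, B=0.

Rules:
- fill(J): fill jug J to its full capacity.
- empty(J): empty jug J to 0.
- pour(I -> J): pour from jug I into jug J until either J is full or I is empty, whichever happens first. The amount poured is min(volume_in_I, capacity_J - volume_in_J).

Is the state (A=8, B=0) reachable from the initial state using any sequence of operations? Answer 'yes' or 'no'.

Answer: yes

Derivation:
BFS from (A=0, B=0):
  1. fill(A) -> (A=11 B=0)
  2. pour(A -> B) -> (A=0 B=11)
  3. fill(A) -> (A=11 B=11)
  4. pour(A -> B) -> (A=10 B=12)
  5. empty(B) -> (A=10 B=0)
  6. pour(A -> B) -> (A=0 B=10)
  7. fill(A) -> (A=11 B=10)
  8. pour(A -> B) -> (A=9 B=12)
  9. empty(B) -> (A=9 B=0)
  10. pour(A -> B) -> (A=0 B=9)
  11. fill(A) -> (A=11 B=9)
  12. pour(A -> B) -> (A=8 B=12)
  13. empty(B) -> (A=8 B=0)
Target reached → yes.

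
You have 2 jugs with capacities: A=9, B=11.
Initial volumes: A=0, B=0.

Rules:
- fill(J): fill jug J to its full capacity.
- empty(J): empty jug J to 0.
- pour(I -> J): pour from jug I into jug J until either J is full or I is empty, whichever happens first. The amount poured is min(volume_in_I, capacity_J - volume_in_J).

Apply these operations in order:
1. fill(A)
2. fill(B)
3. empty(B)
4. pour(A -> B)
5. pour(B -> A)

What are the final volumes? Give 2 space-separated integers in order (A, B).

Answer: 9 0

Derivation:
Step 1: fill(A) -> (A=9 B=0)
Step 2: fill(B) -> (A=9 B=11)
Step 3: empty(B) -> (A=9 B=0)
Step 4: pour(A -> B) -> (A=0 B=9)
Step 5: pour(B -> A) -> (A=9 B=0)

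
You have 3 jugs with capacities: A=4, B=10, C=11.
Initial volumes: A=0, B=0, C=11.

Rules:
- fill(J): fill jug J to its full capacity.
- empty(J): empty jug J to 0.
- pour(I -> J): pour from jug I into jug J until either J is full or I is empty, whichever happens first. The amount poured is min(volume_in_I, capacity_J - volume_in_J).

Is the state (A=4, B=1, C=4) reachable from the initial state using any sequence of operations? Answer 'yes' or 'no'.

Answer: yes

Derivation:
BFS from (A=0, B=0, C=11):
  1. fill(A) -> (A=4 B=0 C=11)
  2. pour(C -> B) -> (A=4 B=10 C=1)
  3. empty(B) -> (A=4 B=0 C=1)
  4. pour(C -> B) -> (A=4 B=1 C=0)
  5. pour(A -> C) -> (A=0 B=1 C=4)
  6. fill(A) -> (A=4 B=1 C=4)
Target reached → yes.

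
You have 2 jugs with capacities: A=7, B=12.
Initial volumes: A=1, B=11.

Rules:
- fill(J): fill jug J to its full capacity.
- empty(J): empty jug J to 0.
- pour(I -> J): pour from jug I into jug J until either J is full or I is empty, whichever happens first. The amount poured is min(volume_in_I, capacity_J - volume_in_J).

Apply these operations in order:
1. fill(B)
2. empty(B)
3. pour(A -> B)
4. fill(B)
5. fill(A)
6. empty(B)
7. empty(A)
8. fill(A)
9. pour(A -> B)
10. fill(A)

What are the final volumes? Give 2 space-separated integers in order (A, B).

Step 1: fill(B) -> (A=1 B=12)
Step 2: empty(B) -> (A=1 B=0)
Step 3: pour(A -> B) -> (A=0 B=1)
Step 4: fill(B) -> (A=0 B=12)
Step 5: fill(A) -> (A=7 B=12)
Step 6: empty(B) -> (A=7 B=0)
Step 7: empty(A) -> (A=0 B=0)
Step 8: fill(A) -> (A=7 B=0)
Step 9: pour(A -> B) -> (A=0 B=7)
Step 10: fill(A) -> (A=7 B=7)

Answer: 7 7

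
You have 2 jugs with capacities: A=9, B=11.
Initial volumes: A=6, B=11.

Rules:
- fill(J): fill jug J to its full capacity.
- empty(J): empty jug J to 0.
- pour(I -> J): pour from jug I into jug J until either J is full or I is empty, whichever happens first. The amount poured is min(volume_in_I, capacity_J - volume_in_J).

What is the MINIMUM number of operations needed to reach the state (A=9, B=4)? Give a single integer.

Answer: 6

Derivation:
BFS from (A=6, B=11). One shortest path:
  1. empty(A) -> (A=0 B=11)
  2. pour(B -> A) -> (A=9 B=2)
  3. empty(A) -> (A=0 B=2)
  4. pour(B -> A) -> (A=2 B=0)
  5. fill(B) -> (A=2 B=11)
  6. pour(B -> A) -> (A=9 B=4)
Reached target in 6 moves.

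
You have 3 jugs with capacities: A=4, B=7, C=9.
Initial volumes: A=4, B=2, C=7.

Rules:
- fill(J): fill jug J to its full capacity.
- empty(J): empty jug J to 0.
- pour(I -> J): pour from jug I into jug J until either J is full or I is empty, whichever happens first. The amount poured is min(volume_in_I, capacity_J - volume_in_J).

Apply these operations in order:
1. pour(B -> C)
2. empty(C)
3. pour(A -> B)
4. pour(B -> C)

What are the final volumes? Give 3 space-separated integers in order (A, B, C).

Answer: 0 0 4

Derivation:
Step 1: pour(B -> C) -> (A=4 B=0 C=9)
Step 2: empty(C) -> (A=4 B=0 C=0)
Step 3: pour(A -> B) -> (A=0 B=4 C=0)
Step 4: pour(B -> C) -> (A=0 B=0 C=4)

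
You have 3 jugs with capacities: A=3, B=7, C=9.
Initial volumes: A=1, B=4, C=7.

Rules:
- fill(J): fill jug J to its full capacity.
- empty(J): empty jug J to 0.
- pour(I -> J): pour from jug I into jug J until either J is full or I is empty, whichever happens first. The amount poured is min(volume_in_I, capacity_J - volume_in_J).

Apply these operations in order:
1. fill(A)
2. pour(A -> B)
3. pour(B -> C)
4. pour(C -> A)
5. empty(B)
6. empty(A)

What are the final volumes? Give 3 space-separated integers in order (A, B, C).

Answer: 0 0 6

Derivation:
Step 1: fill(A) -> (A=3 B=4 C=7)
Step 2: pour(A -> B) -> (A=0 B=7 C=7)
Step 3: pour(B -> C) -> (A=0 B=5 C=9)
Step 4: pour(C -> A) -> (A=3 B=5 C=6)
Step 5: empty(B) -> (A=3 B=0 C=6)
Step 6: empty(A) -> (A=0 B=0 C=6)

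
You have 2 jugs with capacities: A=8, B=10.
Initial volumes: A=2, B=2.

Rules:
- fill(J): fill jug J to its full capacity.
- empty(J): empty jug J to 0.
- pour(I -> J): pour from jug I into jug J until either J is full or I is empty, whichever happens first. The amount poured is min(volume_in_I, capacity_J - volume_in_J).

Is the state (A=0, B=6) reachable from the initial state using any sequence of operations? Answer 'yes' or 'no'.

Answer: yes

Derivation:
BFS from (A=2, B=2):
  1. pour(B -> A) -> (A=4 B=0)
  2. fill(B) -> (A=4 B=10)
  3. pour(B -> A) -> (A=8 B=6)
  4. empty(A) -> (A=0 B=6)
Target reached → yes.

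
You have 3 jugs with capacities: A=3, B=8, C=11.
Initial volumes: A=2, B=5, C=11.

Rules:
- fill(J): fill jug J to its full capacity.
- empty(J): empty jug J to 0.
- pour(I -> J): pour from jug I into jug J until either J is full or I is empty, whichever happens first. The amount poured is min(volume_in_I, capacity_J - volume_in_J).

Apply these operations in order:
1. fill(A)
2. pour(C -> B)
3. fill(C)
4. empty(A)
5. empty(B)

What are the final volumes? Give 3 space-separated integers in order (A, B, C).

Step 1: fill(A) -> (A=3 B=5 C=11)
Step 2: pour(C -> B) -> (A=3 B=8 C=8)
Step 3: fill(C) -> (A=3 B=8 C=11)
Step 4: empty(A) -> (A=0 B=8 C=11)
Step 5: empty(B) -> (A=0 B=0 C=11)

Answer: 0 0 11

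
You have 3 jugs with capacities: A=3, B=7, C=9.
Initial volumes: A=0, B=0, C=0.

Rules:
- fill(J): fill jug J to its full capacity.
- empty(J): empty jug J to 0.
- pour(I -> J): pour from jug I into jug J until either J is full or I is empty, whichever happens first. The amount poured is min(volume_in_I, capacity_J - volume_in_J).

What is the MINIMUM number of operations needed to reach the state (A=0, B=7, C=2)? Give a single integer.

Answer: 2

Derivation:
BFS from (A=0, B=0, C=0). One shortest path:
  1. fill(C) -> (A=0 B=0 C=9)
  2. pour(C -> B) -> (A=0 B=7 C=2)
Reached target in 2 moves.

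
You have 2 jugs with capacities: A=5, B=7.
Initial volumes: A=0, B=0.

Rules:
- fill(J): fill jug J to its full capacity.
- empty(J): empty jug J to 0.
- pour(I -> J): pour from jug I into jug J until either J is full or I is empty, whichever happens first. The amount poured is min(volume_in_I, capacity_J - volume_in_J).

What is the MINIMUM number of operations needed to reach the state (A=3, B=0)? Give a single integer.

BFS from (A=0, B=0). One shortest path:
  1. fill(A) -> (A=5 B=0)
  2. pour(A -> B) -> (A=0 B=5)
  3. fill(A) -> (A=5 B=5)
  4. pour(A -> B) -> (A=3 B=7)
  5. empty(B) -> (A=3 B=0)
Reached target in 5 moves.

Answer: 5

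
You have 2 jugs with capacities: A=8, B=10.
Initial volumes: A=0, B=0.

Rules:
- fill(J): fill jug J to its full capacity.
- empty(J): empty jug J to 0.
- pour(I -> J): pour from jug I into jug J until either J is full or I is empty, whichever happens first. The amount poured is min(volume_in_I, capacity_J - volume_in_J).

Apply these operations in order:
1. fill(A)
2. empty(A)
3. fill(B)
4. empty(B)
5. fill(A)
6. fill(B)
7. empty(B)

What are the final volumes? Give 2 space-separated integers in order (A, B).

Step 1: fill(A) -> (A=8 B=0)
Step 2: empty(A) -> (A=0 B=0)
Step 3: fill(B) -> (A=0 B=10)
Step 4: empty(B) -> (A=0 B=0)
Step 5: fill(A) -> (A=8 B=0)
Step 6: fill(B) -> (A=8 B=10)
Step 7: empty(B) -> (A=8 B=0)

Answer: 8 0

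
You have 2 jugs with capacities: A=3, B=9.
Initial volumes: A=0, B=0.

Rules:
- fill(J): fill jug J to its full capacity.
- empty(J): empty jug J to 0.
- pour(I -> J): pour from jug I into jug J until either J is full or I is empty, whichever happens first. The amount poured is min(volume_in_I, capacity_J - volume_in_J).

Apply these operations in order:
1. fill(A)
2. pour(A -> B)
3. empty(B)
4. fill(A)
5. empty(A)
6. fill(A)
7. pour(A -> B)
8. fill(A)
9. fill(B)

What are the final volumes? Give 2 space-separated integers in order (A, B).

Answer: 3 9

Derivation:
Step 1: fill(A) -> (A=3 B=0)
Step 2: pour(A -> B) -> (A=0 B=3)
Step 3: empty(B) -> (A=0 B=0)
Step 4: fill(A) -> (A=3 B=0)
Step 5: empty(A) -> (A=0 B=0)
Step 6: fill(A) -> (A=3 B=0)
Step 7: pour(A -> B) -> (A=0 B=3)
Step 8: fill(A) -> (A=3 B=3)
Step 9: fill(B) -> (A=3 B=9)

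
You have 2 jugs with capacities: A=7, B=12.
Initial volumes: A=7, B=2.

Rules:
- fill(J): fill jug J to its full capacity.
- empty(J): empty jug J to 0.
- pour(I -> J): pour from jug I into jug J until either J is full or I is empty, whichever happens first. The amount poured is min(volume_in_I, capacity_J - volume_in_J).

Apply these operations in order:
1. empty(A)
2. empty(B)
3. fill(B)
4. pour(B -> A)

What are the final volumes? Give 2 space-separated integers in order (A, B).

Answer: 7 5

Derivation:
Step 1: empty(A) -> (A=0 B=2)
Step 2: empty(B) -> (A=0 B=0)
Step 3: fill(B) -> (A=0 B=12)
Step 4: pour(B -> A) -> (A=7 B=5)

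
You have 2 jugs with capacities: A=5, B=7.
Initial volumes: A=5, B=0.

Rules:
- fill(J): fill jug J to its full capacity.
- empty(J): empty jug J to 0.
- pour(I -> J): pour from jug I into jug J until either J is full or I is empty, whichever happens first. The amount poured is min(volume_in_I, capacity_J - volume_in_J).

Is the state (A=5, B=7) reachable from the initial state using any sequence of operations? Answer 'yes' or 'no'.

Answer: yes

Derivation:
BFS from (A=5, B=0):
  1. fill(B) -> (A=5 B=7)
Target reached → yes.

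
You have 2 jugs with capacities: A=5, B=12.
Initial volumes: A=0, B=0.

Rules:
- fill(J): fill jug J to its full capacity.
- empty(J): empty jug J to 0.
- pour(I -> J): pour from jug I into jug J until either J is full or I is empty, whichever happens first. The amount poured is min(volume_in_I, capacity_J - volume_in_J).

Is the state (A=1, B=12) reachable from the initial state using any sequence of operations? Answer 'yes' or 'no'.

BFS from (A=0, B=0):
  1. fill(A) -> (A=5 B=0)
  2. pour(A -> B) -> (A=0 B=5)
  3. fill(A) -> (A=5 B=5)
  4. pour(A -> B) -> (A=0 B=10)
  5. fill(A) -> (A=5 B=10)
  6. pour(A -> B) -> (A=3 B=12)
  7. empty(B) -> (A=3 B=0)
  8. pour(A -> B) -> (A=0 B=3)
  9. fill(A) -> (A=5 B=3)
  10. pour(A -> B) -> (A=0 B=8)
  11. fill(A) -> (A=5 B=8)
  12. pour(A -> B) -> (A=1 B=12)
Target reached → yes.

Answer: yes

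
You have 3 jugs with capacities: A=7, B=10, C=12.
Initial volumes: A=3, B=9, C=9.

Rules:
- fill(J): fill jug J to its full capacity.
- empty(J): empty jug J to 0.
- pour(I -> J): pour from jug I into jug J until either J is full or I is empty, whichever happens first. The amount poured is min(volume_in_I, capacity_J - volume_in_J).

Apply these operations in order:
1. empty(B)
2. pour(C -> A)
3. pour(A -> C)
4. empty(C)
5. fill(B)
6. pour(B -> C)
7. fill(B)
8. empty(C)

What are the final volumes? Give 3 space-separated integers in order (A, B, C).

Step 1: empty(B) -> (A=3 B=0 C=9)
Step 2: pour(C -> A) -> (A=7 B=0 C=5)
Step 3: pour(A -> C) -> (A=0 B=0 C=12)
Step 4: empty(C) -> (A=0 B=0 C=0)
Step 5: fill(B) -> (A=0 B=10 C=0)
Step 6: pour(B -> C) -> (A=0 B=0 C=10)
Step 7: fill(B) -> (A=0 B=10 C=10)
Step 8: empty(C) -> (A=0 B=10 C=0)

Answer: 0 10 0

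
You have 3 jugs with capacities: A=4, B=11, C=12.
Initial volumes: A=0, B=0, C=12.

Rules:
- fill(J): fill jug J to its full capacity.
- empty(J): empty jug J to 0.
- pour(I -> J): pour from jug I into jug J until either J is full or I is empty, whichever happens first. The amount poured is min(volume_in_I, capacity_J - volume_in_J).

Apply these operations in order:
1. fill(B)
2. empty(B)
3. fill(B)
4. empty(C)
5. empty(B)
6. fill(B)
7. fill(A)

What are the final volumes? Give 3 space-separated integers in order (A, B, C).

Step 1: fill(B) -> (A=0 B=11 C=12)
Step 2: empty(B) -> (A=0 B=0 C=12)
Step 3: fill(B) -> (A=0 B=11 C=12)
Step 4: empty(C) -> (A=0 B=11 C=0)
Step 5: empty(B) -> (A=0 B=0 C=0)
Step 6: fill(B) -> (A=0 B=11 C=0)
Step 7: fill(A) -> (A=4 B=11 C=0)

Answer: 4 11 0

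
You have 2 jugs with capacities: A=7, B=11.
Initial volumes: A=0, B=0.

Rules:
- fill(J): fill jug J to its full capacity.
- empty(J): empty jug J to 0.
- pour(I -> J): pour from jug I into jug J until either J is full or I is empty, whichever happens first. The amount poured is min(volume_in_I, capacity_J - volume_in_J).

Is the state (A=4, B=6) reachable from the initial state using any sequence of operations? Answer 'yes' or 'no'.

Answer: no

Derivation:
BFS explored all 36 reachable states.
Reachable set includes: (0,0), (0,1), (0,2), (0,3), (0,4), (0,5), (0,6), (0,7), (0,8), (0,9), (0,10), (0,11) ...
Target (A=4, B=6) not in reachable set → no.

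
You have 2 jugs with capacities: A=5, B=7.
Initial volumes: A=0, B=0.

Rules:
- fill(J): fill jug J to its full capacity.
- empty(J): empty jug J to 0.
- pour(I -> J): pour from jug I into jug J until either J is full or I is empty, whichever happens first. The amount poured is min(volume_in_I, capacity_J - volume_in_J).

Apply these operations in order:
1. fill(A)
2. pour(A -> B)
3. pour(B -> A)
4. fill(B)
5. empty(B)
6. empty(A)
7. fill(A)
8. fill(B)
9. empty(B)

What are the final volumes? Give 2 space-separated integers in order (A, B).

Step 1: fill(A) -> (A=5 B=0)
Step 2: pour(A -> B) -> (A=0 B=5)
Step 3: pour(B -> A) -> (A=5 B=0)
Step 4: fill(B) -> (A=5 B=7)
Step 5: empty(B) -> (A=5 B=0)
Step 6: empty(A) -> (A=0 B=0)
Step 7: fill(A) -> (A=5 B=0)
Step 8: fill(B) -> (A=5 B=7)
Step 9: empty(B) -> (A=5 B=0)

Answer: 5 0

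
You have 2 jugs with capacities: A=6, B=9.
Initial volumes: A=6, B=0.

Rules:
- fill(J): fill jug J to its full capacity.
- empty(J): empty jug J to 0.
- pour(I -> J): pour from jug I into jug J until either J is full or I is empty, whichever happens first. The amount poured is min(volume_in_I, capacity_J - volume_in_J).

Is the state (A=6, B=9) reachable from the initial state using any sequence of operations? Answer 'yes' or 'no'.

BFS from (A=6, B=0):
  1. fill(B) -> (A=6 B=9)
Target reached → yes.

Answer: yes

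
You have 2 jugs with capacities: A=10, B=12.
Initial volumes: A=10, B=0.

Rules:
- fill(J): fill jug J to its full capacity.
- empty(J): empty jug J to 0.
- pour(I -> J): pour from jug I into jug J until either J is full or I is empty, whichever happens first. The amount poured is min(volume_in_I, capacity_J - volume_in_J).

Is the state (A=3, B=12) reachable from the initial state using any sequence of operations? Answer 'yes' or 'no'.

Answer: no

Derivation:
BFS explored all 22 reachable states.
Reachable set includes: (0,0), (0,2), (0,4), (0,6), (0,8), (0,10), (0,12), (2,0), (2,12), (4,0), (4,12), (6,0) ...
Target (A=3, B=12) not in reachable set → no.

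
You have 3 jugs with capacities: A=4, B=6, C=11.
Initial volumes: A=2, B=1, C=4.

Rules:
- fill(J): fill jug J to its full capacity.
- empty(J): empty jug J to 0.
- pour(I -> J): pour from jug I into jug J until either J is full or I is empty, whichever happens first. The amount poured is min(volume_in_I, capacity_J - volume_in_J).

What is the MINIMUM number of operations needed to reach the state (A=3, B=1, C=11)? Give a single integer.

Answer: 5

Derivation:
BFS from (A=2, B=1, C=4). One shortest path:
  1. pour(A -> C) -> (A=0 B=1 C=6)
  2. fill(A) -> (A=4 B=1 C=6)
  3. pour(A -> C) -> (A=0 B=1 C=10)
  4. fill(A) -> (A=4 B=1 C=10)
  5. pour(A -> C) -> (A=3 B=1 C=11)
Reached target in 5 moves.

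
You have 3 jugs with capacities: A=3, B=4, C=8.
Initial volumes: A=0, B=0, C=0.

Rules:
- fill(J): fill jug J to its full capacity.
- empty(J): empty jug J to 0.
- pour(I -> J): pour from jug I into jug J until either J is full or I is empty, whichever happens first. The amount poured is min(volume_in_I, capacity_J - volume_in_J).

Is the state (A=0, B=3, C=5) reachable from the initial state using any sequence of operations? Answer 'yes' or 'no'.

Answer: yes

Derivation:
BFS from (A=0, B=0, C=0):
  1. fill(C) -> (A=0 B=0 C=8)
  2. pour(C -> A) -> (A=3 B=0 C=5)
  3. pour(A -> B) -> (A=0 B=3 C=5)
Target reached → yes.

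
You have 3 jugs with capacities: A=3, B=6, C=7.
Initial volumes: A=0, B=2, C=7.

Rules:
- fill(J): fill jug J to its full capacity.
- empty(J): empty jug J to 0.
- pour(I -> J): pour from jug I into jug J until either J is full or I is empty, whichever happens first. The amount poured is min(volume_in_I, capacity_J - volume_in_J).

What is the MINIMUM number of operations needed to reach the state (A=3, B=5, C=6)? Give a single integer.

Answer: 6

Derivation:
BFS from (A=0, B=2, C=7). One shortest path:
  1. empty(C) -> (A=0 B=2 C=0)
  2. pour(B -> A) -> (A=2 B=0 C=0)
  3. fill(B) -> (A=2 B=6 C=0)
  4. pour(B -> C) -> (A=2 B=0 C=6)
  5. fill(B) -> (A=2 B=6 C=6)
  6. pour(B -> A) -> (A=3 B=5 C=6)
Reached target in 6 moves.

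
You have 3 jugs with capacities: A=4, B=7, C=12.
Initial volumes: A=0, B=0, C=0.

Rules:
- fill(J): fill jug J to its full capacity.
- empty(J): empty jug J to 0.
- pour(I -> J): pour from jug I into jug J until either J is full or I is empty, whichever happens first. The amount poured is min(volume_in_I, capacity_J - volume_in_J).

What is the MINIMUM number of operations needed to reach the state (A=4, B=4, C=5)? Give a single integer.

Answer: 6

Derivation:
BFS from (A=0, B=0, C=0). One shortest path:
  1. fill(A) -> (A=4 B=0 C=0)
  2. fill(C) -> (A=4 B=0 C=12)
  3. pour(C -> B) -> (A=4 B=7 C=5)
  4. empty(B) -> (A=4 B=0 C=5)
  5. pour(A -> B) -> (A=0 B=4 C=5)
  6. fill(A) -> (A=4 B=4 C=5)
Reached target in 6 moves.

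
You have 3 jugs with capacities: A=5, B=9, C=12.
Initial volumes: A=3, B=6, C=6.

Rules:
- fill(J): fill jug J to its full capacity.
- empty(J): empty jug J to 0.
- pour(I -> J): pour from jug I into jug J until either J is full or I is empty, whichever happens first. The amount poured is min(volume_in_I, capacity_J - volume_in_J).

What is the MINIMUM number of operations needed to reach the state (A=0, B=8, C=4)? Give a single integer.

Answer: 6

Derivation:
BFS from (A=3, B=6, C=6). One shortest path:
  1. fill(B) -> (A=3 B=9 C=6)
  2. empty(C) -> (A=3 B=9 C=0)
  3. pour(B -> C) -> (A=3 B=0 C=9)
  4. pour(A -> B) -> (A=0 B=3 C=9)
  5. pour(C -> A) -> (A=5 B=3 C=4)
  6. pour(A -> B) -> (A=0 B=8 C=4)
Reached target in 6 moves.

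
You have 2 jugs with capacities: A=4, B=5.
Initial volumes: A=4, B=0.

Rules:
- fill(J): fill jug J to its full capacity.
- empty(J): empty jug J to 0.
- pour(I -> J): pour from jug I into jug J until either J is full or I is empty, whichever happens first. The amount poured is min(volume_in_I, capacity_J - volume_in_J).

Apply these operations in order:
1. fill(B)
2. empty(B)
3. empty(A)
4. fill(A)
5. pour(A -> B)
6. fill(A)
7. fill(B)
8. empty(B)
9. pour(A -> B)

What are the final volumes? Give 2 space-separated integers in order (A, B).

Answer: 0 4

Derivation:
Step 1: fill(B) -> (A=4 B=5)
Step 2: empty(B) -> (A=4 B=0)
Step 3: empty(A) -> (A=0 B=0)
Step 4: fill(A) -> (A=4 B=0)
Step 5: pour(A -> B) -> (A=0 B=4)
Step 6: fill(A) -> (A=4 B=4)
Step 7: fill(B) -> (A=4 B=5)
Step 8: empty(B) -> (A=4 B=0)
Step 9: pour(A -> B) -> (A=0 B=4)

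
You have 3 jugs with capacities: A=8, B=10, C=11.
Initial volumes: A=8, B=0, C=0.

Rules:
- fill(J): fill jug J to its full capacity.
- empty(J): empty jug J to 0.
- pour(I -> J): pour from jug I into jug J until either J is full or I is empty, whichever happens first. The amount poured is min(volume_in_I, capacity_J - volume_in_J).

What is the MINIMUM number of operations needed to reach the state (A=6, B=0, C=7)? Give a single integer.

BFS from (A=8, B=0, C=0). One shortest path:
  1. pour(A -> B) -> (A=0 B=8 C=0)
  2. fill(A) -> (A=8 B=8 C=0)
  3. pour(A -> C) -> (A=0 B=8 C=8)
  4. fill(A) -> (A=8 B=8 C=8)
  5. pour(A -> B) -> (A=6 B=10 C=8)
  6. pour(B -> C) -> (A=6 B=7 C=11)
  7. empty(C) -> (A=6 B=7 C=0)
  8. pour(B -> C) -> (A=6 B=0 C=7)
Reached target in 8 moves.

Answer: 8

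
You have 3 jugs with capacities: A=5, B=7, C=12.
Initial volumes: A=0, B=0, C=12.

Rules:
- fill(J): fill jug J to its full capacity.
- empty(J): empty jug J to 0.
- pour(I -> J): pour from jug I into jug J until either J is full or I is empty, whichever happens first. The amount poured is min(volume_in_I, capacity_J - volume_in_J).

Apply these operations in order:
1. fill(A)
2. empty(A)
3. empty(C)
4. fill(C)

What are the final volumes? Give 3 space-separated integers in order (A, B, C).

Step 1: fill(A) -> (A=5 B=0 C=12)
Step 2: empty(A) -> (A=0 B=0 C=12)
Step 3: empty(C) -> (A=0 B=0 C=0)
Step 4: fill(C) -> (A=0 B=0 C=12)

Answer: 0 0 12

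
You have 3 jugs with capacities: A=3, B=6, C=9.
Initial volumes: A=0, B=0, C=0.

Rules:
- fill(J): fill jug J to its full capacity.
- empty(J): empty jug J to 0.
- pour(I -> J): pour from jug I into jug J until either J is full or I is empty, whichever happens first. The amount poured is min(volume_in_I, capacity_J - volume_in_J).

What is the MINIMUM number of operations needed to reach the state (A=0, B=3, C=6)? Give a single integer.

BFS from (A=0, B=0, C=0). One shortest path:
  1. fill(C) -> (A=0 B=0 C=9)
  2. pour(C -> A) -> (A=3 B=0 C=6)
  3. pour(A -> B) -> (A=0 B=3 C=6)
Reached target in 3 moves.

Answer: 3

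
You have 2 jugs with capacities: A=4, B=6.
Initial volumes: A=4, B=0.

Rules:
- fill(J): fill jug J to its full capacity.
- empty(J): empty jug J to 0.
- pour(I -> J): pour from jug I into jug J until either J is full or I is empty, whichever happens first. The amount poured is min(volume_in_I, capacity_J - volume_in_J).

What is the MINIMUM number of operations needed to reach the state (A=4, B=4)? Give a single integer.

BFS from (A=4, B=0). One shortest path:
  1. pour(A -> B) -> (A=0 B=4)
  2. fill(A) -> (A=4 B=4)
Reached target in 2 moves.

Answer: 2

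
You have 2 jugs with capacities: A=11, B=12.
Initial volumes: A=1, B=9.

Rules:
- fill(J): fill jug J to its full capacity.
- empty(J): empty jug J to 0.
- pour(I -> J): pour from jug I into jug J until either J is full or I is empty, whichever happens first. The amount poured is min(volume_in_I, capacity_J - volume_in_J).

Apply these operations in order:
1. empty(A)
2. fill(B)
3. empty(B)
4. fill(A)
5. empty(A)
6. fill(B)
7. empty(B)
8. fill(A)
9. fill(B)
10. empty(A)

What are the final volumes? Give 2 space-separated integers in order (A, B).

Step 1: empty(A) -> (A=0 B=9)
Step 2: fill(B) -> (A=0 B=12)
Step 3: empty(B) -> (A=0 B=0)
Step 4: fill(A) -> (A=11 B=0)
Step 5: empty(A) -> (A=0 B=0)
Step 6: fill(B) -> (A=0 B=12)
Step 7: empty(B) -> (A=0 B=0)
Step 8: fill(A) -> (A=11 B=0)
Step 9: fill(B) -> (A=11 B=12)
Step 10: empty(A) -> (A=0 B=12)

Answer: 0 12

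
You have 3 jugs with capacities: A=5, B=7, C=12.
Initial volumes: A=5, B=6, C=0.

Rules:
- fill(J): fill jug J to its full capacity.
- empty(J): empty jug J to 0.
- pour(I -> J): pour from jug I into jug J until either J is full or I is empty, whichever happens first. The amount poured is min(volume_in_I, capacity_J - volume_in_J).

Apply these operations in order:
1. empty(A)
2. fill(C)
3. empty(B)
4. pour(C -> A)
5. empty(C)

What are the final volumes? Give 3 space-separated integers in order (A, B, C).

Answer: 5 0 0

Derivation:
Step 1: empty(A) -> (A=0 B=6 C=0)
Step 2: fill(C) -> (A=0 B=6 C=12)
Step 3: empty(B) -> (A=0 B=0 C=12)
Step 4: pour(C -> A) -> (A=5 B=0 C=7)
Step 5: empty(C) -> (A=5 B=0 C=0)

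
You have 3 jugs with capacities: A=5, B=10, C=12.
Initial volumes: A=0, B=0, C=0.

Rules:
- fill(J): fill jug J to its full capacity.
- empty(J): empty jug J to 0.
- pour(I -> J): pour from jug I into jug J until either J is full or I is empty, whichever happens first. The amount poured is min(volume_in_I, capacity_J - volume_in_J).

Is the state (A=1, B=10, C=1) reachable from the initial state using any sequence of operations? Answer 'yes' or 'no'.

BFS from (A=0, B=0, C=0):
  1. fill(C) -> (A=0 B=0 C=12)
  2. pour(C -> B) -> (A=0 B=10 C=2)
  3. empty(B) -> (A=0 B=0 C=2)
  4. pour(C -> A) -> (A=2 B=0 C=0)
  5. fill(C) -> (A=2 B=0 C=12)
  6. pour(C -> B) -> (A=2 B=10 C=2)
  7. pour(C -> A) -> (A=4 B=10 C=0)
  8. pour(B -> C) -> (A=4 B=0 C=10)
  9. fill(B) -> (A=4 B=10 C=10)
  10. pour(B -> C) -> (A=4 B=8 C=12)
  11. empty(C) -> (A=4 B=8 C=0)
  12. pour(B -> C) -> (A=4 B=0 C=8)
  13. fill(B) -> (A=4 B=10 C=8)
  14. pour(B -> A) -> (A=5 B=9 C=8)
  15. pour(A -> C) -> (A=1 B=9 C=12)
  16. pour(C -> B) -> (A=1 B=10 C=11)
  17. empty(B) -> (A=1 B=0 C=11)
  18. pour(C -> B) -> (A=1 B=10 C=1)
Target reached → yes.

Answer: yes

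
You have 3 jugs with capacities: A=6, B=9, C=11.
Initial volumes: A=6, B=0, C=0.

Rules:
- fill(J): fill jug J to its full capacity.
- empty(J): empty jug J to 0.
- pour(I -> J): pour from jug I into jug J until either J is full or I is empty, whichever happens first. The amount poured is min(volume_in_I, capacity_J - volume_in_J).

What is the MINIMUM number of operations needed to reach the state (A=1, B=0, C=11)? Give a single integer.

Answer: 3

Derivation:
BFS from (A=6, B=0, C=0). One shortest path:
  1. pour(A -> C) -> (A=0 B=0 C=6)
  2. fill(A) -> (A=6 B=0 C=6)
  3. pour(A -> C) -> (A=1 B=0 C=11)
Reached target in 3 moves.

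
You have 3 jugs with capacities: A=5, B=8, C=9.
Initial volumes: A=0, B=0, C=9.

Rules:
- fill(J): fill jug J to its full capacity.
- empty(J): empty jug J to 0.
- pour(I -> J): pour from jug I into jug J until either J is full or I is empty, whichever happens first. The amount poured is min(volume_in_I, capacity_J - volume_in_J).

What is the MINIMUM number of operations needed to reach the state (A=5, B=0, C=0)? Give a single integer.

Answer: 2

Derivation:
BFS from (A=0, B=0, C=9). One shortest path:
  1. fill(A) -> (A=5 B=0 C=9)
  2. empty(C) -> (A=5 B=0 C=0)
Reached target in 2 moves.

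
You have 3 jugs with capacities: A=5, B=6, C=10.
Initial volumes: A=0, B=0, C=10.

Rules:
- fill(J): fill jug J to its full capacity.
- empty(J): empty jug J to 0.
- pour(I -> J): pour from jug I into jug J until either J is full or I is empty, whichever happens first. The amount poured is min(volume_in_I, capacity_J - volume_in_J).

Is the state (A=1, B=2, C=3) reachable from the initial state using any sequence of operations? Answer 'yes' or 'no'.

Answer: no

Derivation:
BFS explored all 282 reachable states.
Reachable set includes: (0,0,0), (0,0,1), (0,0,2), (0,0,3), (0,0,4), (0,0,5), (0,0,6), (0,0,7), (0,0,8), (0,0,9), (0,0,10), (0,1,0) ...
Target (A=1, B=2, C=3) not in reachable set → no.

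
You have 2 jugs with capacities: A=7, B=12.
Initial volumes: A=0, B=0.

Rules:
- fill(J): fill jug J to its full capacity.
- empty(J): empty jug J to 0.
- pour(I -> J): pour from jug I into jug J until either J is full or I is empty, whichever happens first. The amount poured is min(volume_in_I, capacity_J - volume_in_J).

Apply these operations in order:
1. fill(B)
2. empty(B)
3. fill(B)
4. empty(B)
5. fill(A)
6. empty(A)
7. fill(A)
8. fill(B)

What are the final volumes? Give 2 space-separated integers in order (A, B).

Step 1: fill(B) -> (A=0 B=12)
Step 2: empty(B) -> (A=0 B=0)
Step 3: fill(B) -> (A=0 B=12)
Step 4: empty(B) -> (A=0 B=0)
Step 5: fill(A) -> (A=7 B=0)
Step 6: empty(A) -> (A=0 B=0)
Step 7: fill(A) -> (A=7 B=0)
Step 8: fill(B) -> (A=7 B=12)

Answer: 7 12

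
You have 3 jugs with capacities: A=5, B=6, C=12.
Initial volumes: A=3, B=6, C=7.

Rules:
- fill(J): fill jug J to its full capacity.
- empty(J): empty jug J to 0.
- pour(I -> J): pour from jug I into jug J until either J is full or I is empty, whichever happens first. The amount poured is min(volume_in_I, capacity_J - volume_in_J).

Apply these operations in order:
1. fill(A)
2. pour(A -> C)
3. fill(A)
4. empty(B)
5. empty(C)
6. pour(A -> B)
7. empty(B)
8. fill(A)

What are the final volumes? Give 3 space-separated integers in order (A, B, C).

Step 1: fill(A) -> (A=5 B=6 C=7)
Step 2: pour(A -> C) -> (A=0 B=6 C=12)
Step 3: fill(A) -> (A=5 B=6 C=12)
Step 4: empty(B) -> (A=5 B=0 C=12)
Step 5: empty(C) -> (A=5 B=0 C=0)
Step 6: pour(A -> B) -> (A=0 B=5 C=0)
Step 7: empty(B) -> (A=0 B=0 C=0)
Step 8: fill(A) -> (A=5 B=0 C=0)

Answer: 5 0 0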